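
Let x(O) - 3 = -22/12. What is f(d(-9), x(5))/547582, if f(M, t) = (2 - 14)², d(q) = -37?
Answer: 72/273791 ≈ 0.00026297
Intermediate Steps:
x(O) = 7/6 (x(O) = 3 - 22/12 = 3 - 22*1/12 = 3 - 11/6 = 7/6)
f(M, t) = 144 (f(M, t) = (-12)² = 144)
f(d(-9), x(5))/547582 = 144/547582 = 144*(1/547582) = 72/273791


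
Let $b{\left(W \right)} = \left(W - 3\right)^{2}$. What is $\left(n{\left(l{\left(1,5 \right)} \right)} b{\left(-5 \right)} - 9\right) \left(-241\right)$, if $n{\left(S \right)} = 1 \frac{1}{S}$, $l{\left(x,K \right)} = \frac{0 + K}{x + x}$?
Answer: $- \frac{20003}{5} \approx -4000.6$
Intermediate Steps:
$l{\left(x,K \right)} = \frac{K}{2 x}$
$b{\left(W \right)} = \left(-3 + W\right)^{2}$
$n{\left(S \right)} = \frac{1}{S}$
$\left(n{\left(l{\left(1,5 \right)} \right)} b{\left(-5 \right)} - 9\right) \left(-241\right) = \left(\frac{\left(-3 - 5\right)^{2}}{\frac{1}{2} \cdot 5 \cdot 1^{-1}} - 9\right) \left(-241\right) = \left(\frac{\left(-8\right)^{2}}{\frac{1}{2} \cdot 5 \cdot 1} - 9\right) \left(-241\right) = \left(\frac{1}{\frac{5}{2}} \cdot 64 - 9\right) \left(-241\right) = \left(\frac{2}{5} \cdot 64 - 9\right) \left(-241\right) = \left(\frac{128}{5} - 9\right) \left(-241\right) = \frac{83}{5} \left(-241\right) = - \frac{20003}{5}$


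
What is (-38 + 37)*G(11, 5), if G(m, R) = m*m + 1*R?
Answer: -126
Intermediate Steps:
G(m, R) = R + m² (G(m, R) = m² + R = R + m²)
(-38 + 37)*G(11, 5) = (-38 + 37)*(5 + 11²) = -(5 + 121) = -1*126 = -126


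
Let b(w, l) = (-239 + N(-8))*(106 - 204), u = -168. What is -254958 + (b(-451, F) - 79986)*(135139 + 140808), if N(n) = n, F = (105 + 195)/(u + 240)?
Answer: -15392578618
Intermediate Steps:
F = 25/6 (F = (105 + 195)/(-168 + 240) = 300/72 = 300*(1/72) = 25/6 ≈ 4.1667)
b(w, l) = 24206 (b(w, l) = (-239 - 8)*(106 - 204) = -247*(-98) = 24206)
-254958 + (b(-451, F) - 79986)*(135139 + 140808) = -254958 + (24206 - 79986)*(135139 + 140808) = -254958 - 55780*275947 = -254958 - 15392323660 = -15392578618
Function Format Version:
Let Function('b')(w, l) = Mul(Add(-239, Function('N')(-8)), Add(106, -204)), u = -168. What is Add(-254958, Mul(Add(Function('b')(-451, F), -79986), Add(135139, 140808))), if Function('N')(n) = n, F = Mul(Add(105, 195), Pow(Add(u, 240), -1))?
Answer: -15392578618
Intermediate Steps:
F = Rational(25, 6) (F = Mul(Add(105, 195), Pow(Add(-168, 240), -1)) = Mul(300, Pow(72, -1)) = Mul(300, Rational(1, 72)) = Rational(25, 6) ≈ 4.1667)
Function('b')(w, l) = 24206 (Function('b')(w, l) = Mul(Add(-239, -8), Add(106, -204)) = Mul(-247, -98) = 24206)
Add(-254958, Mul(Add(Function('b')(-451, F), -79986), Add(135139, 140808))) = Add(-254958, Mul(Add(24206, -79986), Add(135139, 140808))) = Add(-254958, Mul(-55780, 275947)) = Add(-254958, -15392323660) = -15392578618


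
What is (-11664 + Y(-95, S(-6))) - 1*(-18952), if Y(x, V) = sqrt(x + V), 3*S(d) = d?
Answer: 7288 + I*sqrt(97) ≈ 7288.0 + 9.8489*I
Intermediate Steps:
S(d) = d/3
Y(x, V) = sqrt(V + x)
(-11664 + Y(-95, S(-6))) - 1*(-18952) = (-11664 + sqrt((1/3)*(-6) - 95)) - 1*(-18952) = (-11664 + sqrt(-2 - 95)) + 18952 = (-11664 + sqrt(-97)) + 18952 = (-11664 + I*sqrt(97)) + 18952 = 7288 + I*sqrt(97)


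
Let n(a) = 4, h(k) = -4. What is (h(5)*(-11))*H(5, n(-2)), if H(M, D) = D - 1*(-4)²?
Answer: -528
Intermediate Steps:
H(M, D) = -16 + D (H(M, D) = D - 1*16 = D - 16 = -16 + D)
(h(5)*(-11))*H(5, n(-2)) = (-4*(-11))*(-16 + 4) = 44*(-12) = -528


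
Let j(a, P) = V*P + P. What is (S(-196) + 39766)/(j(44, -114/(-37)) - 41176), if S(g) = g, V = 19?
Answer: -732045/760616 ≈ -0.96244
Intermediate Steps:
j(a, P) = 20*P (j(a, P) = 19*P + P = 20*P)
(S(-196) + 39766)/(j(44, -114/(-37)) - 41176) = (-196 + 39766)/(20*(-114/(-37)) - 41176) = 39570/(20*(-114*(-1/37)) - 41176) = 39570/(20*(114/37) - 41176) = 39570/(2280/37 - 41176) = 39570/(-1521232/37) = 39570*(-37/1521232) = -732045/760616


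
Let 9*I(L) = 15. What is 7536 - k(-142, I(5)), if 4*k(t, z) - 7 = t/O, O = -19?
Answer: 572461/76 ≈ 7532.4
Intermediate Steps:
I(L) = 5/3 (I(L) = (1/9)*15 = 5/3)
k(t, z) = 7/4 - t/76 (k(t, z) = 7/4 + (t/(-19))/4 = 7/4 + (t*(-1/19))/4 = 7/4 + (-t/19)/4 = 7/4 - t/76)
7536 - k(-142, I(5)) = 7536 - (7/4 - 1/76*(-142)) = 7536 - (7/4 + 71/38) = 7536 - 1*275/76 = 7536 - 275/76 = 572461/76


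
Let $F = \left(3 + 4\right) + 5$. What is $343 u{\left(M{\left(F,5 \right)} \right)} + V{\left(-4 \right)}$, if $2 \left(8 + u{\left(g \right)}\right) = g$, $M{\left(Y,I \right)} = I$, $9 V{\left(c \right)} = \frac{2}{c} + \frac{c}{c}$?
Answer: $- \frac{16978}{9} \approx -1886.4$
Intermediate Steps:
$V{\left(c \right)} = \frac{1}{9} + \frac{2}{9 c}$ ($V{\left(c \right)} = \frac{\frac{2}{c} + \frac{c}{c}}{9} = \frac{\frac{2}{c} + 1}{9} = \frac{1 + \frac{2}{c}}{9} = \frac{1}{9} + \frac{2}{9 c}$)
$F = 12$ ($F = 7 + 5 = 12$)
$u{\left(g \right)} = -8 + \frac{g}{2}$
$343 u{\left(M{\left(F,5 \right)} \right)} + V{\left(-4 \right)} = 343 \left(-8 + \frac{1}{2} \cdot 5\right) + \frac{2 - 4}{9 \left(-4\right)} = 343 \left(-8 + \frac{5}{2}\right) + \frac{1}{9} \left(- \frac{1}{4}\right) \left(-2\right) = 343 \left(- \frac{11}{2}\right) + \frac{1}{18} = - \frac{3773}{2} + \frac{1}{18} = - \frac{16978}{9}$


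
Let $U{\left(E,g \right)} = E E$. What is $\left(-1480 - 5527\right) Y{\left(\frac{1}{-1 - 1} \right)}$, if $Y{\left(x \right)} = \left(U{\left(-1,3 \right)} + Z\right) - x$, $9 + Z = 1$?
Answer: $\frac{91091}{2} \approx 45546.0$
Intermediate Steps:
$Z = -8$ ($Z = -9 + 1 = -8$)
$U{\left(E,g \right)} = E^{2}$
$Y{\left(x \right)} = -7 - x$ ($Y{\left(x \right)} = \left(\left(-1\right)^{2} - 8\right) - x = \left(1 - 8\right) - x = -7 - x$)
$\left(-1480 - 5527\right) Y{\left(\frac{1}{-1 - 1} \right)} = \left(-1480 - 5527\right) \left(-7 - \frac{1}{-1 - 1}\right) = \left(-1480 - 5527\right) \left(-7 - \frac{1}{-2}\right) = - 7007 \left(-7 - - \frac{1}{2}\right) = - 7007 \left(-7 + \frac{1}{2}\right) = \left(-7007\right) \left(- \frac{13}{2}\right) = \frac{91091}{2}$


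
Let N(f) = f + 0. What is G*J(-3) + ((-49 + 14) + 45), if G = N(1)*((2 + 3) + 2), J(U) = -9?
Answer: -53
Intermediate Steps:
N(f) = f
G = 7 (G = 1*((2 + 3) + 2) = 1*(5 + 2) = 1*7 = 7)
G*J(-3) + ((-49 + 14) + 45) = 7*(-9) + ((-49 + 14) + 45) = -63 + (-35 + 45) = -63 + 10 = -53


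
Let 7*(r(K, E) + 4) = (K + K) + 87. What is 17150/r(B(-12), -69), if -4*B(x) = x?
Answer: 24010/13 ≈ 1846.9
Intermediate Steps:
B(x) = -x/4
r(K, E) = 59/7 + 2*K/7 (r(K, E) = -4 + ((K + K) + 87)/7 = -4 + (2*K + 87)/7 = -4 + (87 + 2*K)/7 = -4 + (87/7 + 2*K/7) = 59/7 + 2*K/7)
17150/r(B(-12), -69) = 17150/(59/7 + 2*(-¼*(-12))/7) = 17150/(59/7 + (2/7)*3) = 17150/(59/7 + 6/7) = 17150/(65/7) = 17150*(7/65) = 24010/13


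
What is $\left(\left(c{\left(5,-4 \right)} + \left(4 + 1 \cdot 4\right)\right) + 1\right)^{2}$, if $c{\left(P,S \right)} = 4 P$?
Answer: $841$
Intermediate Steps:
$\left(\left(c{\left(5,-4 \right)} + \left(4 + 1 \cdot 4\right)\right) + 1\right)^{2} = \left(\left(4 \cdot 5 + \left(4 + 1 \cdot 4\right)\right) + 1\right)^{2} = \left(\left(20 + \left(4 + 4\right)\right) + 1\right)^{2} = \left(\left(20 + 8\right) + 1\right)^{2} = \left(28 + 1\right)^{2} = 29^{2} = 841$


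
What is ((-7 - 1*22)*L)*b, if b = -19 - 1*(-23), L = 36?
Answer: -4176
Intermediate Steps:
b = 4 (b = -19 + 23 = 4)
((-7 - 1*22)*L)*b = ((-7 - 1*22)*36)*4 = ((-7 - 22)*36)*4 = -29*36*4 = -1044*4 = -4176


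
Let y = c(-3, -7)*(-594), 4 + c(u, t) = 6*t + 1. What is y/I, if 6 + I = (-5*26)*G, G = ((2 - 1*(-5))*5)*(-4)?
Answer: 1215/827 ≈ 1.4692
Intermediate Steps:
c(u, t) = -3 + 6*t (c(u, t) = -4 + (6*t + 1) = -4 + (1 + 6*t) = -3 + 6*t)
G = -140 (G = ((2 + 5)*5)*(-4) = (7*5)*(-4) = 35*(-4) = -140)
y = 26730 (y = (-3 + 6*(-7))*(-594) = (-3 - 42)*(-594) = -45*(-594) = 26730)
I = 18194 (I = -6 - 5*26*(-140) = -6 - 130*(-140) = -6 + 18200 = 18194)
y/I = 26730/18194 = 26730*(1/18194) = 1215/827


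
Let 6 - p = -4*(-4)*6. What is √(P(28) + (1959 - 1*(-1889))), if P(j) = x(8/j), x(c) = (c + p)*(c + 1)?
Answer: 10*√1829/7 ≈ 61.095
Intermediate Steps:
p = -90 (p = 6 - (-4*(-4))*6 = 6 - 16*6 = 6 - 1*96 = 6 - 96 = -90)
x(c) = (1 + c)*(-90 + c) (x(c) = (c - 90)*(c + 1) = (-90 + c)*(1 + c) = (1 + c)*(-90 + c))
P(j) = -90 - 712/j + 64/j² (P(j) = -90 + (8/j)² - 712/j = -90 + 64/j² - 712/j = -90 - 712/j + 64/j²)
√(P(28) + (1959 - 1*(-1889))) = √((-90 - 712/28 + 64/28²) + (1959 - 1*(-1889))) = √((-90 - 712*1/28 + 64*(1/784)) + (1959 + 1889)) = √((-90 - 178/7 + 4/49) + 3848) = √(-5652/49 + 3848) = √(182900/49) = 10*√1829/7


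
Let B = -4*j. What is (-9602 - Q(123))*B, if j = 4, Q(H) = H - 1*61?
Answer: 154624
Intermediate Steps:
Q(H) = -61 + H (Q(H) = H - 61 = -61 + H)
B = -16 (B = -4*4 = -16)
(-9602 - Q(123))*B = (-9602 - (-61 + 123))*(-16) = (-9602 - 1*62)*(-16) = (-9602 - 62)*(-16) = -9664*(-16) = 154624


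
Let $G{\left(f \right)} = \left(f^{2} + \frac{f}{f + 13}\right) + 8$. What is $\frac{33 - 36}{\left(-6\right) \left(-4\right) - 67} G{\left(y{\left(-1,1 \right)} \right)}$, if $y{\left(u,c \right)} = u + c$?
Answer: $\frac{24}{43} \approx 0.55814$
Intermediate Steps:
$y{\left(u,c \right)} = c + u$
$G{\left(f \right)} = 8 + f^{2} + \frac{f}{13 + f}$ ($G{\left(f \right)} = \left(f^{2} + \frac{f}{13 + f}\right) + 8 = 8 + f^{2} + \frac{f}{13 + f}$)
$\frac{33 - 36}{\left(-6\right) \left(-4\right) - 67} G{\left(y{\left(-1,1 \right)} \right)} = \frac{33 - 36}{\left(-6\right) \left(-4\right) - 67} \frac{104 + \left(1 - 1\right)^{3} + 9 \left(1 - 1\right) + 13 \left(1 - 1\right)^{2}}{13 + \left(1 - 1\right)} = - \frac{3}{24 - 67} \frac{104 + 0^{3} + 9 \cdot 0 + 13 \cdot 0^{2}}{13 + 0} = - \frac{3}{-43} \frac{104 + 0 + 0 + 13 \cdot 0}{13} = \left(-3\right) \left(- \frac{1}{43}\right) \frac{104 + 0 + 0 + 0}{13} = \frac{3 \cdot \frac{1}{13} \cdot 104}{43} = \frac{3}{43} \cdot 8 = \frac{24}{43}$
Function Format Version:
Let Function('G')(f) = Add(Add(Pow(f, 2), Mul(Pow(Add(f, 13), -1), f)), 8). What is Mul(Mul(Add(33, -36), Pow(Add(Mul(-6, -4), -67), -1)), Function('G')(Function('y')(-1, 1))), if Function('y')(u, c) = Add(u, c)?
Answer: Rational(24, 43) ≈ 0.55814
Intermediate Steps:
Function('y')(u, c) = Add(c, u)
Function('G')(f) = Add(8, Pow(f, 2), Mul(f, Pow(Add(13, f), -1))) (Function('G')(f) = Add(Add(Pow(f, 2), Mul(Pow(Add(13, f), -1), f)), 8) = Add(Add(Pow(f, 2), Mul(f, Pow(Add(13, f), -1))), 8) = Add(8, Pow(f, 2), Mul(f, Pow(Add(13, f), -1))))
Mul(Mul(Add(33, -36), Pow(Add(Mul(-6, -4), -67), -1)), Function('G')(Function('y')(-1, 1))) = Mul(Mul(Add(33, -36), Pow(Add(Mul(-6, -4), -67), -1)), Mul(Pow(Add(13, Add(1, -1)), -1), Add(104, Pow(Add(1, -1), 3), Mul(9, Add(1, -1)), Mul(13, Pow(Add(1, -1), 2))))) = Mul(Mul(-3, Pow(Add(24, -67), -1)), Mul(Pow(Add(13, 0), -1), Add(104, Pow(0, 3), Mul(9, 0), Mul(13, Pow(0, 2))))) = Mul(Mul(-3, Pow(-43, -1)), Mul(Pow(13, -1), Add(104, 0, 0, Mul(13, 0)))) = Mul(Mul(-3, Rational(-1, 43)), Mul(Rational(1, 13), Add(104, 0, 0, 0))) = Mul(Rational(3, 43), Mul(Rational(1, 13), 104)) = Mul(Rational(3, 43), 8) = Rational(24, 43)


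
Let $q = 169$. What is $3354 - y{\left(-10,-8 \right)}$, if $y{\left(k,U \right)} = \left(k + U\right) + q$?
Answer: $3203$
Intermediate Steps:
$y{\left(k,U \right)} = 169 + U + k$ ($y{\left(k,U \right)} = \left(k + U\right) + 169 = \left(U + k\right) + 169 = 169 + U + k$)
$3354 - y{\left(-10,-8 \right)} = 3354 - \left(169 - 8 - 10\right) = 3354 - 151 = 3203$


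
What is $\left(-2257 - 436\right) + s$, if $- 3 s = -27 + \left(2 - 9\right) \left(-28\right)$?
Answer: $- \frac{8248}{3} \approx -2749.3$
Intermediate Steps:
$s = - \frac{169}{3}$ ($s = - \frac{-27 + \left(2 - 9\right) \left(-28\right)}{3} = - \frac{-27 - -196}{3} = - \frac{-27 + 196}{3} = \left(- \frac{1}{3}\right) 169 = - \frac{169}{3} \approx -56.333$)
$\left(-2257 - 436\right) + s = \left(-2257 - 436\right) - \frac{169}{3} = -2693 - \frac{169}{3} = - \frac{8248}{3}$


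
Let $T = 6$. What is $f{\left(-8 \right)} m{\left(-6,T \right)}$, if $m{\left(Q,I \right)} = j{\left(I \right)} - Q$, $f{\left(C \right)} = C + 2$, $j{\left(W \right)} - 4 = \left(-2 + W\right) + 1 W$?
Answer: $-120$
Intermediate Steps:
$j{\left(W \right)} = 2 + 2 W$ ($j{\left(W \right)} = 4 + \left(\left(-2 + W\right) + 1 W\right) = 4 + \left(\left(-2 + W\right) + W\right) = 4 + \left(-2 + 2 W\right) = 2 + 2 W$)
$f{\left(C \right)} = 2 + C$
$m{\left(Q,I \right)} = 2 - Q + 2 I$ ($m{\left(Q,I \right)} = \left(2 + 2 I\right) - Q = 2 - Q + 2 I$)
$f{\left(-8 \right)} m{\left(-6,T \right)} = \left(2 - 8\right) \left(2 - -6 + 2 \cdot 6\right) = - 6 \left(2 + 6 + 12\right) = \left(-6\right) 20 = -120$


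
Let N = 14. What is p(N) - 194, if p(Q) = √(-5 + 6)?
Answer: -193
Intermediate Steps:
p(Q) = 1 (p(Q) = √1 = 1)
p(N) - 194 = 1 - 194 = -193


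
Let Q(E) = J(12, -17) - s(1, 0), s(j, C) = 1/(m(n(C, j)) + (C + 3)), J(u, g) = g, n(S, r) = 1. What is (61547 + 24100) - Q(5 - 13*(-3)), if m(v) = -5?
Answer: 171327/2 ≈ 85664.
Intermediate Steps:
s(j, C) = 1/(-2 + C) (s(j, C) = 1/(-5 + (C + 3)) = 1/(-5 + (3 + C)) = 1/(-2 + C))
Q(E) = -33/2 (Q(E) = -17 - 1/(-2 + 0) = -17 - 1/(-2) = -17 - 1*(-½) = -17 + ½ = -33/2)
(61547 + 24100) - Q(5 - 13*(-3)) = (61547 + 24100) - 1*(-33/2) = 85647 + 33/2 = 171327/2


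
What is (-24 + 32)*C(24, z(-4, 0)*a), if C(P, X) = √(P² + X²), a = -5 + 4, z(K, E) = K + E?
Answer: 32*√37 ≈ 194.65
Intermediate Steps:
z(K, E) = E + K
a = -1
(-24 + 32)*C(24, z(-4, 0)*a) = (-24 + 32)*√(24² + ((0 - 4)*(-1))²) = 8*√(576 + (-4*(-1))²) = 8*√(576 + 4²) = 8*√(576 + 16) = 8*√592 = 8*(4*√37) = 32*√37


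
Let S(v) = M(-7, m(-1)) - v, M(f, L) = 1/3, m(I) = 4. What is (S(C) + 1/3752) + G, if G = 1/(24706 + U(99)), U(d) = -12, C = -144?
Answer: 20059176421/138977832 ≈ 144.33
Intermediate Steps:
M(f, L) = ⅓
S(v) = ⅓ - v
G = 1/24694 (G = 1/(24706 - 12) = 1/24694 ≈ 4.0496e-5)
(S(C) + 1/3752) + G = ((⅓ - 1*(-144)) + 1/3752) + 1/24694 = ((⅓ + 144) + 1/3752) + 1/24694 = (433/3 + 1/3752) + 1/24694 = 1624619/11256 + 1/24694 = 20059176421/138977832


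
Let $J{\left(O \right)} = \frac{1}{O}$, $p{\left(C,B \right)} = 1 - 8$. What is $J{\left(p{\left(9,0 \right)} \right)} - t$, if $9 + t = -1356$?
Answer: $\frac{9554}{7} \approx 1364.9$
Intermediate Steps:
$p{\left(C,B \right)} = -7$ ($p{\left(C,B \right)} = 1 - 8 = -7$)
$t = -1365$ ($t = -9 - 1356 = -1365$)
$J{\left(p{\left(9,0 \right)} \right)} - t = \frac{1}{-7} - -1365 = - \frac{1}{7} + 1365 = \frac{9554}{7}$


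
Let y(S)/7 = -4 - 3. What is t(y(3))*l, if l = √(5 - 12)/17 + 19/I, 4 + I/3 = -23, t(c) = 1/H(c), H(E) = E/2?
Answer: 38/3969 - 2*I*√7/833 ≈ 0.0095742 - 0.0063523*I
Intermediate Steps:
y(S) = -49 (y(S) = 7*(-4 - 3) = 7*(-7) = -49)
H(E) = E/2 (H(E) = E*(½) = E/2)
t(c) = 2/c (t(c) = 1/(c/2) = 2/c)
I = -81 (I = -12 + 3*(-23) = -12 - 69 = -81)
l = -19/81 + I*√7/17 (l = √(5 - 12)/17 + 19/(-81) = √(-7)*(1/17) + 19*(-1/81) = (I*√7)*(1/17) - 19/81 = I*√7/17 - 19/81 = -19/81 + I*√7/17 ≈ -0.23457 + 0.15563*I)
t(y(3))*l = (2/(-49))*(-19/81 + I*√7/17) = (2*(-1/49))*(-19/81 + I*√7/17) = -2*(-19/81 + I*√7/17)/49 = 38/3969 - 2*I*√7/833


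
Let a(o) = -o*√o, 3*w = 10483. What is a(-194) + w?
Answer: 10483/3 + 194*I*√194 ≈ 3494.3 + 2702.1*I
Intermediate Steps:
w = 10483/3 (w = (⅓)*10483 = 10483/3 ≈ 3494.3)
a(o) = -o^(3/2)
a(-194) + w = -(-194)^(3/2) + 10483/3 = -(-194)*I*√194 + 10483/3 = 194*I*√194 + 10483/3 = 10483/3 + 194*I*√194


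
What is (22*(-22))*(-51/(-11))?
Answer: -2244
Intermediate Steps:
(22*(-22))*(-51/(-11)) = -(-1452)*17*(-1/11) = -(-1452)*(-17)/11 = -484*51/11 = -2244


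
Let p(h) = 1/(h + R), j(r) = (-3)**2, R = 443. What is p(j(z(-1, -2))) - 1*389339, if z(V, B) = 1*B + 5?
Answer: -175981227/452 ≈ -3.8934e+5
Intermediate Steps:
z(V, B) = 5 + B (z(V, B) = B + 5 = 5 + B)
j(r) = 9
p(h) = 1/(443 + h) (p(h) = 1/(h + 443) = 1/(443 + h))
p(j(z(-1, -2))) - 1*389339 = 1/(443 + 9) - 1*389339 = 1/452 - 389339 = -175981227/452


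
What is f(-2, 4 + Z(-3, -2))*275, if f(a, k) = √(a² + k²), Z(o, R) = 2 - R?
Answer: 550*√17 ≈ 2267.7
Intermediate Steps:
f(-2, 4 + Z(-3, -2))*275 = √((-2)² + (4 + (2 - 1*(-2)))²)*275 = √(4 + (4 + (2 + 2))²)*275 = √(4 + (4 + 4)²)*275 = √(4 + 8²)*275 = √(4 + 64)*275 = √68*275 = (2*√17)*275 = 550*√17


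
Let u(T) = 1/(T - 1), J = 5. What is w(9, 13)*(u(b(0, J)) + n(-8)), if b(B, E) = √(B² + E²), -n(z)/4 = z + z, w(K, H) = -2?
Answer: -257/2 ≈ -128.50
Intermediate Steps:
n(z) = -8*z (n(z) = -4*(z + z) = -8*z)
u(T) = 1/(-1 + T)
w(9, 13)*(u(b(0, J)) + n(-8)) = -2*(1/(-1 + √(0² + 5²)) - 8*(-8)) = -2*(1/(-1 + √(0 + 25)) + 64) = -2*(1/(-1 + √25) + 64) = -2*(1/(-1 + 5) + 64) = -2*(1/4 + 64) = -2*(¼ + 64) = -2*257/4 = -257/2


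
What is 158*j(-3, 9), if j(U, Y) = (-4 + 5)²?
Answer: 158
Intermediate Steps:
j(U, Y) = 1 (j(U, Y) = 1² = 1)
158*j(-3, 9) = 158*1 = 158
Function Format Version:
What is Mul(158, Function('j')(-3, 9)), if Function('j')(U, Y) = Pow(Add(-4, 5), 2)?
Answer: 158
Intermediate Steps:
Function('j')(U, Y) = 1 (Function('j')(U, Y) = Pow(1, 2) = 1)
Mul(158, Function('j')(-3, 9)) = Mul(158, 1) = 158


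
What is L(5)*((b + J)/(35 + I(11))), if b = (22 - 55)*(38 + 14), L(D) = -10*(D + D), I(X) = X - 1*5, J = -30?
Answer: 174600/41 ≈ 4258.5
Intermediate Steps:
I(X) = -5 + X (I(X) = X - 5 = -5 + X)
L(D) = -20*D
b = -1716 (b = -33*52 = -1716)
L(5)*((b + J)/(35 + I(11))) = (-20*5)*((-1716 - 30)/(35 + (-5 + 11))) = -(-174600)/(35 + 6) = -(-174600)/41 = -100*(-1746/41) = 174600/41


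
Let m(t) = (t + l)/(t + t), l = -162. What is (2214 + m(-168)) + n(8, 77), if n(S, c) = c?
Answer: 128351/56 ≈ 2292.0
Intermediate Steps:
m(t) = (-162 + t)/(2*t) (m(t) = (t - 162)/(t + t) = (-162 + t)/((2*t)) = (-162 + t)*(1/(2*t)) = (-162 + t)/(2*t))
(2214 + m(-168)) + n(8, 77) = (2214 + (½)*(-162 - 168)/(-168)) + 77 = (2214 + (½)*(-1/168)*(-330)) + 77 = (2214 + 55/56) + 77 = 124039/56 + 77 = 128351/56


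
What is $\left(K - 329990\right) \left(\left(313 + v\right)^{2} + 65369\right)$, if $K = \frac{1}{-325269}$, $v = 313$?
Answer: $- \frac{1817726985661785}{12047} \approx -1.5089 \cdot 10^{11}$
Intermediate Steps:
$K = - \frac{1}{325269} \approx -3.0744 \cdot 10^{-6}$
$\left(K - 329990\right) \left(\left(313 + v\right)^{2} + 65369\right) = \left(- \frac{1}{325269} - 329990\right) \left(\left(313 + 313\right)^{2} + 65369\right) = - \frac{107335517311 \left(626^{2} + 65369\right)}{325269} = - \frac{107335517311 \left(391876 + 65369\right)}{325269} = \left(- \frac{107335517311}{325269}\right) 457245 = - \frac{1817726985661785}{12047}$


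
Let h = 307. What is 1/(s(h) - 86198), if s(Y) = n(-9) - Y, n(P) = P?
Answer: -1/86514 ≈ -1.1559e-5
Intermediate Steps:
s(Y) = -9 - Y
1/(s(h) - 86198) = 1/((-9 - 1*307) - 86198) = 1/((-9 - 307) - 86198) = 1/(-316 - 86198) = 1/(-86514) = -1/86514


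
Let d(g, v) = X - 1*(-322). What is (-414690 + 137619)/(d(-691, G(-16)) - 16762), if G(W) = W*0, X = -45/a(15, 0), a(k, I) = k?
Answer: 92357/5481 ≈ 16.850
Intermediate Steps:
X = -3 (X = -45/15 = -45*1/15 = -3)
G(W) = 0
d(g, v) = 319 (d(g, v) = -3 - 1*(-322) = -3 + 322 = 319)
(-414690 + 137619)/(d(-691, G(-16)) - 16762) = (-414690 + 137619)/(319 - 16762) = -277071/(-16443) = -277071*(-1/16443) = 92357/5481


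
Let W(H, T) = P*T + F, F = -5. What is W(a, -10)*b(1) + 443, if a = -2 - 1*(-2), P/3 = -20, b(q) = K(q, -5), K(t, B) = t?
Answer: 1038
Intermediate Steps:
b(q) = q
P = -60 (P = 3*(-20) = -60)
a = 0 (a = -2 + 2 = 0)
W(H, T) = -5 - 60*T (W(H, T) = -60*T - 5 = -5 - 60*T)
W(a, -10)*b(1) + 443 = (-5 - 60*(-10))*1 + 443 = (-5 + 600)*1 + 443 = 595*1 + 443 = 595 + 443 = 1038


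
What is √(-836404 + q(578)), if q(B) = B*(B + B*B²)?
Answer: 4*√6975726046 ≈ 3.3408e+5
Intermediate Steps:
q(B) = B*(B + B³)
√(-836404 + q(578)) = √(-836404 + (578² + 578⁴)) = √(-836404 + (334084 + 111612119056)) = √(-836404 + 111612453140) = √111611616736 = 4*√6975726046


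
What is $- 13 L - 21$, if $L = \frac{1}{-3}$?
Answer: $- \frac{50}{3} \approx -16.667$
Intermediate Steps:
$L = - \frac{1}{3} \approx -0.33333$
$- 13 L - 21 = \left(-13\right) \left(- \frac{1}{3}\right) - 21 = \frac{13}{3} - 21 = - \frac{50}{3}$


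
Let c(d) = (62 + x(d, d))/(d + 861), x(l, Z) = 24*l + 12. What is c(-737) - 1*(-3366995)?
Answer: 208744883/62 ≈ 3.3669e+6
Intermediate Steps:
x(l, Z) = 12 + 24*l
c(d) = (74 + 24*d)/(861 + d) (c(d) = (62 + (12 + 24*d))/(d + 861) = (74 + 24*d)/(861 + d))
c(-737) - 1*(-3366995) = 2*(37 + 12*(-737))/(861 - 737) - 1*(-3366995) = 2*(37 - 8844)/124 + 3366995 = 2*(1/124)*(-8807) + 3366995 = -8807/62 + 3366995 = 208744883/62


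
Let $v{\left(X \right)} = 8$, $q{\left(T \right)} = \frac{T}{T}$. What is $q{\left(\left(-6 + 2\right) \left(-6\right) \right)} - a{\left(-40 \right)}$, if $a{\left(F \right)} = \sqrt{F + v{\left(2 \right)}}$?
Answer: $1 - 4 i \sqrt{2} \approx 1.0 - 5.6569 i$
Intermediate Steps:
$q{\left(T \right)} = 1$
$a{\left(F \right)} = \sqrt{8 + F}$ ($a{\left(F \right)} = \sqrt{F + 8} = \sqrt{8 + F}$)
$q{\left(\left(-6 + 2\right) \left(-6\right) \right)} - a{\left(-40 \right)} = 1 - \sqrt{8 - 40} = 1 - \sqrt{-32} = 1 - 4 i \sqrt{2}$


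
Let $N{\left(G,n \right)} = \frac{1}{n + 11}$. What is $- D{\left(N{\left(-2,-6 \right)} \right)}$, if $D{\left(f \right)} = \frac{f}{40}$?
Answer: $- \frac{1}{200} \approx -0.005$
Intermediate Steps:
$N{\left(G,n \right)} = \frac{1}{11 + n}$
$D{\left(f \right)} = \frac{f}{40}$ ($D{\left(f \right)} = f \frac{1}{40} = \frac{f}{40}$)
$- D{\left(N{\left(-2,-6 \right)} \right)} = - \frac{1}{40 \left(11 - 6\right)} = - \frac{1}{40 \cdot 5} = \left(-1\right) \frac{1}{200} = - \frac{1}{200}$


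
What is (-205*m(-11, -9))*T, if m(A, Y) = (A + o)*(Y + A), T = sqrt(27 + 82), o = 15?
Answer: 16400*sqrt(109) ≈ 1.7122e+5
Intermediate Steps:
T = sqrt(109) ≈ 10.440
m(A, Y) = (15 + A)*(A + Y) (m(A, Y) = (A + 15)*(Y + A) = (15 + A)*(A + Y))
(-205*m(-11, -9))*T = (-205*((-11)**2 + 15*(-11) + 15*(-9) - 11*(-9)))*sqrt(109) = (-205*(121 - 165 - 135 + 99))*sqrt(109) = (-205*(-80))*sqrt(109) = 16400*sqrt(109)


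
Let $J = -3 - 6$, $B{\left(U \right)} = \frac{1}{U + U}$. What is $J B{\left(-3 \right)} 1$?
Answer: $\frac{3}{2} \approx 1.5$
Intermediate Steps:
$B{\left(U \right)} = \frac{1}{2 U}$
$J = -9$ ($J = -3 - 6 = -9$)
$J B{\left(-3 \right)} 1 = - 9 \frac{1}{2 \left(-3\right)} 1 = - 9 \cdot \frac{1}{2} \left(- \frac{1}{3}\right) 1 = \left(-9\right) \left(- \frac{1}{6}\right) 1 = \frac{3}{2} \cdot 1 = \frac{3}{2}$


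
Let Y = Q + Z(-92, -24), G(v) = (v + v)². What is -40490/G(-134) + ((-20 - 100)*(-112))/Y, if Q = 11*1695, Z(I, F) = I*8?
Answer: 120089575/643148008 ≈ 0.18672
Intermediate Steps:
Z(I, F) = 8*I
Q = 18645
G(v) = 4*v² (G(v) = (2*v)² = 4*v²)
Y = 17909 (Y = 18645 + 8*(-92) = 18645 - 736 = 17909)
-40490/G(-134) + ((-20 - 100)*(-112))/Y = -40490/(4*(-134)²) + ((-20 - 100)*(-112))/17909 = -40490/(4*17956) - 120*(-112)*(1/17909) = -40490/71824 + 13440*(1/17909) = -40490*1/71824 + 13440/17909 = -20245/35912 + 13440/17909 = 120089575/643148008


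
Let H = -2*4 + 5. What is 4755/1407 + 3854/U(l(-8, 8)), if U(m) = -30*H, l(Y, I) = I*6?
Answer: 975088/21105 ≈ 46.202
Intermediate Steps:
H = -3 (H = -8 + 5 = -3)
l(Y, I) = 6*I
U(m) = 90 (U(m) = -30*(-3) = 90)
4755/1407 + 3854/U(l(-8, 8)) = 4755/1407 + 3854/90 = 4755*(1/1407) + 3854*(1/90) = 1585/469 + 1927/45 = 975088/21105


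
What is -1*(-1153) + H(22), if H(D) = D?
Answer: 1175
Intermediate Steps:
-1*(-1153) + H(22) = -1*(-1153) + 22 = 1153 + 22 = 1175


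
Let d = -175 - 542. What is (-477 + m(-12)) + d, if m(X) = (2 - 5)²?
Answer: -1185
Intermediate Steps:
m(X) = 9 (m(X) = (-3)² = 9)
d = -717
(-477 + m(-12)) + d = (-477 + 9) - 717 = -468 - 717 = -1185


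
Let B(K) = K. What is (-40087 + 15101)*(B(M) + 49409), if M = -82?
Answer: -1232484422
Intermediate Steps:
(-40087 + 15101)*(B(M) + 49409) = (-40087 + 15101)*(-82 + 49409) = -24986*49327 = -1232484422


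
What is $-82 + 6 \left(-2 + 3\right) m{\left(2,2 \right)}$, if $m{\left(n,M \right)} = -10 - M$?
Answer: $-154$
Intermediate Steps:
$-82 + 6 \left(-2 + 3\right) m{\left(2,2 \right)} = -82 + 6 \left(-2 + 3\right) \left(-10 - 2\right) = -82 + 6 \cdot 1 \left(-10 - 2\right) = -82 + 6 \left(-12\right) = -82 - 72 = -154$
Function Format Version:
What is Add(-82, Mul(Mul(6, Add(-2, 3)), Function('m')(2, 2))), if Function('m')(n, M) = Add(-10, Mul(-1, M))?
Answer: -154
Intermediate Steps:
Add(-82, Mul(Mul(6, Add(-2, 3)), Function('m')(2, 2))) = Add(-82, Mul(Mul(6, Add(-2, 3)), Add(-10, Mul(-1, 2)))) = Add(-82, Mul(Mul(6, 1), Add(-10, -2))) = Add(-82, Mul(6, -12)) = Add(-82, -72) = -154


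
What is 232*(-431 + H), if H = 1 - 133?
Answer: -130616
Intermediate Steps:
H = -132
232*(-431 + H) = 232*(-431 - 132) = 232*(-563) = -130616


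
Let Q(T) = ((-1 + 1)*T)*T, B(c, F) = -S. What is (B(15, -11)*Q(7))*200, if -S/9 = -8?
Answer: 0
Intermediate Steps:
S = 72 (S = -9*(-8) = 72)
B(c, F) = -72 (B(c, F) = -1*72 = -72)
Q(T) = 0 (Q(T) = (0*T)*T = 0*T = 0)
(B(15, -11)*Q(7))*200 = -72*0*200 = 0*200 = 0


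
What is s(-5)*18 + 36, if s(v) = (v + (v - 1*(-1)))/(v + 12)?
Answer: 90/7 ≈ 12.857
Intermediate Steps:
s(v) = (1 + 2*v)/(12 + v) (s(v) = (v + (v + 1))/(12 + v) = (v + (1 + v))/(12 + v) = (1 + 2*v)/(12 + v))
s(-5)*18 + 36 = ((1 + 2*(-5))/(12 - 5))*18 + 36 = ((1 - 10)/7)*18 + 36 = ((⅐)*(-9))*18 + 36 = -9/7*18 + 36 = -162/7 + 36 = 90/7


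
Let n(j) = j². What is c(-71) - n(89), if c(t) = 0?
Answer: -7921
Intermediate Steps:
c(-71) - n(89) = 0 - 1*89² = 0 - 1*7921 = 0 - 7921 = -7921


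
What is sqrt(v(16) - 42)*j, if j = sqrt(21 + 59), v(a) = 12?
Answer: 20*I*sqrt(6) ≈ 48.99*I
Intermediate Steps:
j = 4*sqrt(5) (j = sqrt(80) = 4*sqrt(5) ≈ 8.9443)
sqrt(v(16) - 42)*j = sqrt(12 - 42)*(4*sqrt(5)) = sqrt(-30)*(4*sqrt(5)) = (I*sqrt(30))*(4*sqrt(5)) = 20*I*sqrt(6)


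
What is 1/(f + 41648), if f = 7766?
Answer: 1/49414 ≈ 2.0237e-5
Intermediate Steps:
1/(f + 41648) = 1/(7766 + 41648) = 1/49414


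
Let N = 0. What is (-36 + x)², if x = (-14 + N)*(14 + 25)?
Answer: 338724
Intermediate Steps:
x = -546 (x = (-14 + 0)*(14 + 25) = -14*39 = -546)
(-36 + x)² = (-36 - 546)² = (-582)² = 338724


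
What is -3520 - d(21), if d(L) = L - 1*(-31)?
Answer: -3572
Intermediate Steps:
d(L) = 31 + L (d(L) = L + 31 = 31 + L)
-3520 - d(21) = -3520 - (31 + 21) = -3520 - 1*52 = -3520 - 52 = -3572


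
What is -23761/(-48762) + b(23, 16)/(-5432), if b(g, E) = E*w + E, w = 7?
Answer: 2193361/4729914 ≈ 0.46372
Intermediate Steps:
b(g, E) = 8*E (b(g, E) = E*7 + E = 7*E + E = 8*E)
-23761/(-48762) + b(23, 16)/(-5432) = -23761/(-48762) + (8*16)/(-5432) = -23761*(-1/48762) + 128*(-1/5432) = 23761/48762 - 16/679 = 2193361/4729914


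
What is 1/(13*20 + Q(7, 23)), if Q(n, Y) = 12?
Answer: 1/272 ≈ 0.0036765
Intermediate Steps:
1/(13*20 + Q(7, 23)) = 1/(13*20 + 12) = 1/(260 + 12) = 1/272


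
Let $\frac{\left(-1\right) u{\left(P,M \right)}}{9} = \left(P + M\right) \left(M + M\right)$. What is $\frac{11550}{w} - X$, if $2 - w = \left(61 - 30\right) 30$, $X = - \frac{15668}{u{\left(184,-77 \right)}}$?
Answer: $- \frac{424587049}{34406064} \approx -12.34$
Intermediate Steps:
$u{\left(P,M \right)} = - 18 M \left(M + P\right)$ ($u{\left(P,M \right)} = - 9 \left(P + M\right) \left(M + M\right) = - 9 \left(M + P\right) 2 M = - 9 \cdot 2 M \left(M + P\right) = - 18 M \left(M + P\right)$)
$X = - \frac{7834}{74151}$ ($X = - \frac{15668}{\left(-18\right) \left(-77\right) \left(-77 + 184\right)} = - \frac{15668}{\left(-18\right) \left(-77\right) 107} = - \frac{15668}{148302} = \left(-15668\right) \frac{1}{148302} = - \frac{7834}{74151} \approx -0.10565$)
$w = -928$ ($w = 2 - \left(61 - 30\right) 30 = 2 - 31 \cdot 30 = 2 - 930 = -928$)
$\frac{11550}{w} - X = \frac{11550}{-928} - - \frac{7834}{74151} = 11550 \left(- \frac{1}{928}\right) + \frac{7834}{74151} = - \frac{5775}{464} + \frac{7834}{74151} = - \frac{424587049}{34406064}$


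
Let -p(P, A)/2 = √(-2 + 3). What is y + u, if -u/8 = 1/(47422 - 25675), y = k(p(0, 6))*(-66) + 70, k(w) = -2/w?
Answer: 86980/21747 ≈ 3.9996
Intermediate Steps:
p(P, A) = -2 (p(P, A) = -2*√(-2 + 3) = -2*√1 = -2*1 = -2)
y = 4 (y = -2/(-2)*(-66) + 70 = -2*(-½)*(-66) + 70 = 1*(-66) + 70 = -66 + 70 = 4)
u = -8/21747 (u = -8/(47422 - 25675) = -8/21747 ≈ -0.00036787)
y + u = 4 - 8/21747 = 86980/21747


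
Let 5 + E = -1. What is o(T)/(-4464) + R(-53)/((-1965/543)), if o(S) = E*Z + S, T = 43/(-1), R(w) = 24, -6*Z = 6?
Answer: -19367381/2923920 ≈ -6.6238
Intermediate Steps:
E = -6 (E = -5 - 1 = -6)
Z = -1 (Z = -⅙*6 = -1)
T = -43 (T = 43*(-1) = -43)
o(S) = 6 + S (o(S) = -6*(-1) + S = 6 + S)
o(T)/(-4464) + R(-53)/((-1965/543)) = (6 - 43)/(-4464) + 24/((-1965/543)) = -37*(-1/4464) + 24/((-1965*1/543)) = 37/4464 + 24/(-655/181) = 37/4464 + 24*(-181/655) = 37/4464 - 4344/655 = -19367381/2923920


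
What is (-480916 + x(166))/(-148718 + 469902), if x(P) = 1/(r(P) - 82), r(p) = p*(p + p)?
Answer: -26464807479/17674755520 ≈ -1.4973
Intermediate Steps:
r(p) = 2*p² (r(p) = p*(2*p) = 2*p²)
x(P) = 1/(-82 + 2*P²) (x(P) = 1/(2*P² - 82) = 1/(-82 + 2*P²))
(-480916 + x(166))/(-148718 + 469902) = (-480916 + 1/(2*(-41 + 166²)))/(-148718 + 469902) = (-480916 + 1/(2*(-41 + 27556)))/321184 = (-480916 + (½)/27515)*(1/321184) = (-480916 + (½)*(1/27515))*(1/321184) = (-480916 + 1/55030)*(1/321184) = -26464807479/55030*1/321184 = -26464807479/17674755520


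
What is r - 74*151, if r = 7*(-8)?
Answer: -11230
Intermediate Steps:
r = -56
r - 74*151 = -56 - 74*151 = -56 - 11174 = -11230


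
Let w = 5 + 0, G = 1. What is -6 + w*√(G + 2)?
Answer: -6 + 5*√3 ≈ 2.6603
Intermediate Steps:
w = 5
-6 + w*√(G + 2) = -6 + 5*√(1 + 2) = -6 + 5*√3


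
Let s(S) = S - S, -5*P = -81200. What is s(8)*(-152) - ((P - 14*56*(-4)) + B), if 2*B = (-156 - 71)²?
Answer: -90281/2 ≈ -45141.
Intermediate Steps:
P = 16240 (P = -⅕*(-81200) = 16240)
s(S) = 0
B = 51529/2 (B = (-156 - 71)²/2 = (½)*(-227)² = (½)*51529 = 51529/2 ≈ 25765.)
s(8)*(-152) - ((P - 14*56*(-4)) + B) = 0*(-152) - ((16240 - 14*56*(-4)) + 51529/2) = 0 - ((16240 - 784*(-4)) + 51529/2) = 0 - ((16240 + 3136) + 51529/2) = 0 - (19376 + 51529/2) = 0 - 1*90281/2 = 0 - 90281/2 = -90281/2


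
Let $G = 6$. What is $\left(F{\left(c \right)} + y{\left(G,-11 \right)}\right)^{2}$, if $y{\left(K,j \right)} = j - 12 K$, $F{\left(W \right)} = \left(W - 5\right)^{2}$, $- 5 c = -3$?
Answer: $\frac{2531281}{625} \approx 4050.1$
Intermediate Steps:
$c = \frac{3}{5}$ ($c = \left(- \frac{1}{5}\right) \left(-3\right) = \frac{3}{5} \approx 0.6$)
$F{\left(W \right)} = \left(-5 + W\right)^{2}$
$\left(F{\left(c \right)} + y{\left(G,-11 \right)}\right)^{2} = \left(\left(-5 + \frac{3}{5}\right)^{2} - 83\right)^{2} = \left(\left(- \frac{22}{5}\right)^{2} - 83\right)^{2} = \left(\frac{484}{25} - 83\right)^{2} = \left(- \frac{1591}{25}\right)^{2} = \frac{2531281}{625}$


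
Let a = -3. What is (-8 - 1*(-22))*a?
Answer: -42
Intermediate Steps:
(-8 - 1*(-22))*a = (-8 - 1*(-22))*(-3) = (-8 + 22)*(-3) = 14*(-3) = -42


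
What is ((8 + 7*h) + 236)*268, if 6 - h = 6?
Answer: 65392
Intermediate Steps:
h = 0 (h = 6 - 1*6 = 6 - 6 = 0)
((8 + 7*h) + 236)*268 = ((8 + 7*0) + 236)*268 = ((8 + 0) + 236)*268 = (8 + 236)*268 = 244*268 = 65392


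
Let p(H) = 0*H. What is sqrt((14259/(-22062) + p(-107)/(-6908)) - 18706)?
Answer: I*sqrt(1011680050658)/7354 ≈ 136.77*I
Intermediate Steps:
p(H) = 0
sqrt((14259/(-22062) + p(-107)/(-6908)) - 18706) = sqrt((14259/(-22062) + 0/(-6908)) - 18706) = sqrt((14259*(-1/22062) + 0*(-1/6908)) - 18706) = sqrt((-4753/7354 + 0) - 18706) = sqrt(-4753/7354 - 18706) = sqrt(-137568677/7354) = I*sqrt(1011680050658)/7354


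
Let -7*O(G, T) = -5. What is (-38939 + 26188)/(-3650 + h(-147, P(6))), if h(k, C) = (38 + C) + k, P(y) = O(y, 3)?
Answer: 89257/26308 ≈ 3.3928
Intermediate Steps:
O(G, T) = 5/7 (O(G, T) = -⅐*(-5) = 5/7)
P(y) = 5/7
h(k, C) = 38 + C + k
(-38939 + 26188)/(-3650 + h(-147, P(6))) = (-38939 + 26188)/(-3650 + (38 + 5/7 - 147)) = -12751/(-3650 - 758/7) = -12751/(-26308/7) = -12751*(-7/26308) = 89257/26308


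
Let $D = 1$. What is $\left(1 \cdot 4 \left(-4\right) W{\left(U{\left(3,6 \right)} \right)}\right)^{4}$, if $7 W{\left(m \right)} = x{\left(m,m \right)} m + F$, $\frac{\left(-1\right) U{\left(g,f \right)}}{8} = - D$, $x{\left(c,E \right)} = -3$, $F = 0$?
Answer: $\frac{21743271936}{2401} \approx 9.0559 \cdot 10^{6}$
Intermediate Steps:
$U{\left(g,f \right)} = 8$ ($U{\left(g,f \right)} = - 8 \left(\left(-1\right) 1\right) = \left(-8\right) \left(-1\right) = 8$)
$W{\left(m \right)} = - \frac{3 m}{7}$ ($W{\left(m \right)} = \frac{- 3 m + 0}{7} = \frac{\left(-3\right) m}{7} = - \frac{3 m}{7}$)
$\left(1 \cdot 4 \left(-4\right) W{\left(U{\left(3,6 \right)} \right)}\right)^{4} = \left(1 \cdot 4 \left(-4\right) \left(\left(- \frac{3}{7}\right) 8\right)\right)^{4} = \left(1 \left(-16\right) \left(- \frac{24}{7}\right)\right)^{4} = \left(\left(-16\right) \left(- \frac{24}{7}\right)\right)^{4} = \left(\frac{384}{7}\right)^{4} = \frac{21743271936}{2401}$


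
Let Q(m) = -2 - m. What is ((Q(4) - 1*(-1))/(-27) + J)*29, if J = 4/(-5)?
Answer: -2407/135 ≈ -17.830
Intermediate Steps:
J = -⅘ (J = 4*(-⅕) = -⅘ ≈ -0.80000)
((Q(4) - 1*(-1))/(-27) + J)*29 = (((-2 - 1*4) - 1*(-1))/(-27) - ⅘)*29 = (((-2 - 4) + 1)*(-1/27) - ⅘)*29 = ((-6 + 1)*(-1/27) - ⅘)*29 = (-5*(-1/27) - ⅘)*29 = (5/27 - ⅘)*29 = -83/135*29 = -2407/135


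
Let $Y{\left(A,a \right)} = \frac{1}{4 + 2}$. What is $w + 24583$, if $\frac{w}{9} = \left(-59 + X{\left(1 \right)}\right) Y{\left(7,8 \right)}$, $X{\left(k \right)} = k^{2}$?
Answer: $24496$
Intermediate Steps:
$Y{\left(A,a \right)} = \frac{1}{6}$
$w = -87$ ($w = 9 \left(-59 + 1^{2}\right) \frac{1}{6} = 9 \left(-59 + 1\right) \frac{1}{6} = 9 \left(\left(-58\right) \frac{1}{6}\right) = 9 \left(- \frac{29}{3}\right) = -87$)
$w + 24583 = -87 + 24583 = 24496$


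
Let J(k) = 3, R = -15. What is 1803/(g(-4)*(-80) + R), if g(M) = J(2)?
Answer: -601/85 ≈ -7.0706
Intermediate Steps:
g(M) = 3
1803/(g(-4)*(-80) + R) = 1803/(3*(-80) - 15) = 1803/(-240 - 15) = 1803/(-255) = 1803*(-1/255) = -601/85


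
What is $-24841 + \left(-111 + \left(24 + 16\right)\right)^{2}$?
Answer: $-19800$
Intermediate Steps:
$-24841 + \left(-111 + \left(24 + 16\right)\right)^{2} = -24841 + \left(-111 + 40\right)^{2} = -24841 + \left(-71\right)^{2} = -24841 + 5041 = -19800$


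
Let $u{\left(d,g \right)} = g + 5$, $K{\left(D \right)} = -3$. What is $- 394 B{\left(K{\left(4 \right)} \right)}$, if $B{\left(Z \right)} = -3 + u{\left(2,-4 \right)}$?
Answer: $788$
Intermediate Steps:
$u{\left(d,g \right)} = 5 + g$
$B{\left(Z \right)} = -2$ ($B{\left(Z \right)} = -3 + \left(5 - 4\right) = -3 + 1 = -2$)
$- 394 B{\left(K{\left(4 \right)} \right)} = \left(-394\right) \left(-2\right) = 788$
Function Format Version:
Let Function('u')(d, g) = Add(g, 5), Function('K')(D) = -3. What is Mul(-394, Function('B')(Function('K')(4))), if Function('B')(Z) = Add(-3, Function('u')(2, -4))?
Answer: 788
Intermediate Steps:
Function('u')(d, g) = Add(5, g)
Function('B')(Z) = -2 (Function('B')(Z) = Add(-3, Add(5, -4)) = Add(-3, 1) = -2)
Mul(-394, Function('B')(Function('K')(4))) = Mul(-394, -2) = 788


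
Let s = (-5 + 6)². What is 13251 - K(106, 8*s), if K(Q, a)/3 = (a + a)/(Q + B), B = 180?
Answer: 1894869/143 ≈ 13251.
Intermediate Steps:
s = 1 (s = 1² = 1)
K(Q, a) = 6*a/(180 + Q) (K(Q, a) = 3*((a + a)/(Q + 180)) = 3*((2*a)/(180 + Q)) = 3*(2*a/(180 + Q)) = 6*a/(180 + Q))
13251 - K(106, 8*s) = 13251 - 6*8*1/(180 + 106) = 13251 - 6*8/286 = 13251 - 1*24/143 = 13251 - 24/143 = 1894869/143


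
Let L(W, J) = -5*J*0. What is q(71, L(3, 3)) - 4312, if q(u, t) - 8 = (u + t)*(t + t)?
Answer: -4304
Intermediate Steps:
L(W, J) = 0
q(u, t) = 8 + 2*t*(t + u) (q(u, t) = 8 + (u + t)*(t + t) = 8 + (t + u)*(2*t) = 8 + 2*t*(t + u))
q(71, L(3, 3)) - 4312 = (8 + 2*0² + 2*0*71) - 4312 = (8 + 2*0 + 0) - 4312 = (8 + 0 + 0) - 4312 = 8 - 4312 = -4304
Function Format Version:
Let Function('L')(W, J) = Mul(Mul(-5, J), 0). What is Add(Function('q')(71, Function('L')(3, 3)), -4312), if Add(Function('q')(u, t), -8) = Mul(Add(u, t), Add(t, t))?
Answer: -4304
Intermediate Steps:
Function('L')(W, J) = 0
Function('q')(u, t) = Add(8, Mul(2, t, Add(t, u))) (Function('q')(u, t) = Add(8, Mul(Add(u, t), Add(t, t))) = Add(8, Mul(Add(t, u), Mul(2, t))) = Add(8, Mul(2, t, Add(t, u))))
Add(Function('q')(71, Function('L')(3, 3)), -4312) = Add(Add(8, Mul(2, Pow(0, 2)), Mul(2, 0, 71)), -4312) = Add(Add(8, Mul(2, 0), 0), -4312) = Add(Add(8, 0, 0), -4312) = Add(8, -4312) = -4304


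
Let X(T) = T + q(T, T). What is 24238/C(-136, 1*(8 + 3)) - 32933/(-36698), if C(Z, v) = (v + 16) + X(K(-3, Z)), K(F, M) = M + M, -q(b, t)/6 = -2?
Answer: -881812735/8550634 ≈ -103.13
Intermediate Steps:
q(b, t) = 12 (q(b, t) = -6*(-2) = 12)
K(F, M) = 2*M
X(T) = 12 + T (X(T) = T + 12 = 12 + T)
C(Z, v) = 28 + v + 2*Z (C(Z, v) = (v + 16) + (12 + 2*Z) = (16 + v) + (12 + 2*Z) = 28 + v + 2*Z)
24238/C(-136, 1*(8 + 3)) - 32933/(-36698) = 24238/(28 + 1*(8 + 3) + 2*(-136)) - 32933/(-36698) = 24238/(28 + 1*11 - 272) - 32933*(-1/36698) = 24238/(28 + 11 - 272) + 32933/36698 = 24238/(-233) + 32933/36698 = 24238*(-1/233) + 32933/36698 = -24238/233 + 32933/36698 = -881812735/8550634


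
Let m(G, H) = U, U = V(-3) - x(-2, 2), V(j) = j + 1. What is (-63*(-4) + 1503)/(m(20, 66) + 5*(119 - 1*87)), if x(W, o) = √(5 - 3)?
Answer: 138645/12481 + 1755*√2/24962 ≈ 11.208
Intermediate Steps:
x(W, o) = √2
V(j) = 1 + j
U = -2 - √2 (U = (1 - 3) - √2 = -2 - √2 ≈ -3.4142)
m(G, H) = -2 - √2
(-63*(-4) + 1503)/(m(20, 66) + 5*(119 - 1*87)) = (-63*(-4) + 1503)/((-2 - √2) + 5*(119 - 1*87)) = (252 + 1503)/((-2 - √2) + 5*(119 - 87)) = 1755/((-2 - √2) + 5*32) = 1755/((-2 - √2) + 160) = 1755/(158 - √2)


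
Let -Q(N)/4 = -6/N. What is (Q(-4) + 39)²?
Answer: 1089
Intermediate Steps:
Q(N) = 24/N (Q(N) = -(-24)/N = 24/N)
(Q(-4) + 39)² = (24/(-4) + 39)² = (24*(-¼) + 39)² = (-6 + 39)² = 33² = 1089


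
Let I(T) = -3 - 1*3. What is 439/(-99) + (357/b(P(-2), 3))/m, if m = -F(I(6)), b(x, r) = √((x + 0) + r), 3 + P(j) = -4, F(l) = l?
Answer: -439/99 - 119*I/4 ≈ -4.4343 - 29.75*I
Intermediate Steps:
I(T) = -6 (I(T) = -3 - 3 = -6)
P(j) = -7 (P(j) = -3 - 4 = -7)
b(x, r) = √(r + x) (b(x, r) = √(x + r) = √(r + x))
m = 6 (m = -1*(-6) = 6)
439/(-99) + (357/b(P(-2), 3))/m = 439/(-99) + (357/(√(3 - 7)))/6 = 439*(-1/99) + (357/(√(-4)))*(⅙) = -439/99 + (357/((2*I)))*(⅙) = -439/99 + (357*(-I/2))*(⅙) = -439/99 - 357*I/2*(⅙) = -439/99 - 119*I/4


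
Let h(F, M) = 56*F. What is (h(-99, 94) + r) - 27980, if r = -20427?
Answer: -53951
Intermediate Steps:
(h(-99, 94) + r) - 27980 = (56*(-99) - 20427) - 27980 = (-5544 - 20427) - 27980 = -25971 - 27980 = -53951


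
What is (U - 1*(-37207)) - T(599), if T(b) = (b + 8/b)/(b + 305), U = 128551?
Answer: 89756935159/541496 ≈ 1.6576e+5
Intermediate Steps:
T(b) = (b + 8/b)/(305 + b)
(U - 1*(-37207)) - T(599) = (128551 - 1*(-37207)) - (8 + 599²)/(599*(305 + 599)) = (128551 + 37207) - (8 + 358801)/(599*904) = 165758 - 358809/(599*904) = 165758 - 1*358809/541496 = 165758 - 358809/541496 = 89756935159/541496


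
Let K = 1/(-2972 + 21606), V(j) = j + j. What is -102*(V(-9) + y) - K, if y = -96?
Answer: 216676151/18634 ≈ 11628.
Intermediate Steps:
V(j) = 2*j
K = 1/18634 ≈ 5.3665e-5
-102*(V(-9) + y) - K = -102*(2*(-9) - 96) - 1*1/18634 = -102*(-18 - 96) - 1/18634 = -102*(-114) - 1/18634 = 11628 - 1/18634 = 216676151/18634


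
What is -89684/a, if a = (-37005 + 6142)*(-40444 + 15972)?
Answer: -3203/26974262 ≈ -0.00011874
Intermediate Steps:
a = 755279336 (a = -30863*(-24472) = 755279336)
-89684/a = -89684/755279336 = -89684*1/755279336 = -3203/26974262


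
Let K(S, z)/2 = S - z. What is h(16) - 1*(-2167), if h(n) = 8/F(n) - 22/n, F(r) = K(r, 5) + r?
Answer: 329207/152 ≈ 2165.8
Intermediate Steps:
K(S, z) = -2*z + 2*S (K(S, z) = 2*(S - z) = -2*z + 2*S)
F(r) = -10 + 3*r (F(r) = (-2*5 + 2*r) + r = (-10 + 2*r) + r = -10 + 3*r)
h(n) = -22/n + 8/(-10 + 3*n) (h(n) = 8/(-10 + 3*n) - 22/n = -22/n + 8/(-10 + 3*n))
h(16) - 1*(-2167) = 2*(110 - 29*16)/(16*(-10 + 3*16)) - 1*(-2167) = 2*(1/16)*(110 - 464)/(-10 + 48) + 2167 = 2*(1/16)*(-354)/38 + 2167 = 2*(1/16)*(1/38)*(-354) + 2167 = -177/152 + 2167 = 329207/152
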